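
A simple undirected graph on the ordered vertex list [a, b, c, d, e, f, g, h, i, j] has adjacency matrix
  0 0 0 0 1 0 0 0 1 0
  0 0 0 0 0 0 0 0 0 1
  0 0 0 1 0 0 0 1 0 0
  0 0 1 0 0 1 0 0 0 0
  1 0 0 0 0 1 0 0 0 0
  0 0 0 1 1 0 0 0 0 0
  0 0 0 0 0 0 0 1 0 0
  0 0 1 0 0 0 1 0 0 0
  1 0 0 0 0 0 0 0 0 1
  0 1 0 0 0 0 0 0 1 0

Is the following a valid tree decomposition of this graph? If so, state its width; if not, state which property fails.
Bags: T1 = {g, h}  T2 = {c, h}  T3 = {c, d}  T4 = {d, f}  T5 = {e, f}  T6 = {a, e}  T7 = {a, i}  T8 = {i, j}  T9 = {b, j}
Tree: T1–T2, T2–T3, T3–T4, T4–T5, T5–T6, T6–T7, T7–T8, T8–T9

Yes; width 1.

Checking the three conditions: (i) the bags cover all of {a, b, c, d, e, f, g, h, i, j}; (ii) for each edge, some bag contains both endpoints; (iii) the bags containing any fixed vertex form a subtree. All hold, so the decomposition is valid with width 2 − 1 = 1.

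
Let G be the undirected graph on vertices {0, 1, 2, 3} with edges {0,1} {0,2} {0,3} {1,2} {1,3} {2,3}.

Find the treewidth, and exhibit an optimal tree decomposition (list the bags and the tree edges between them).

A single bag containing all 4 vertices is trivially a valid decomposition of width 3. For the lower bound, the 4 vertices {0, 1, 2, 3} are pairwise adjacent, and any tree decomposition puts a clique entirely inside one bag — forcing width ≥ 3. Hence tw(G) = 3 exactly.

Treewidth 3.
One such decomposition:
Bags: B1 = {0, 1, 2, 3}
Tree: (single bag)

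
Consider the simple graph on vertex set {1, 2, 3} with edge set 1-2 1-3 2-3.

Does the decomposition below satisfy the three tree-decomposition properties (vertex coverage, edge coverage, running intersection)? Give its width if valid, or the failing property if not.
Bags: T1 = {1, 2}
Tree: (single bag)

No — vertex 3 appears in no bag.

A tree decomposition must satisfy three properties: every vertex lies in some bag; for every edge, both endpoints lie together in some bag; and for every vertex, the bags containing it form a connected subtree. Here vertex 3 appears in no bag, so the decomposition is invalid.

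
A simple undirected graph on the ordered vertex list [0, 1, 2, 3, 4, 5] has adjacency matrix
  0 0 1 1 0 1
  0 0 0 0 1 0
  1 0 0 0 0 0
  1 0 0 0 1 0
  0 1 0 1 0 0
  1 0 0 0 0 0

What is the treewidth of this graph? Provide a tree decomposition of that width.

Treewidth 1.
Bags: B1 = {0, 3}  B2 = {3, 4}  B3 = {1, 4}  B4 = {0, 5}  B5 = {0, 2}
Tree: B1–B2, B2–B3, B1–B4, B4–B5

Every bag has size at most 2, so the width is 2 − 1 = 1 and tw(G) ≤ 1. Since G has at least one edge (e.g. 3–0), it is not an edgeless graph, so tw(G) ≥ 1. Hence tw(G) = 1 exactly.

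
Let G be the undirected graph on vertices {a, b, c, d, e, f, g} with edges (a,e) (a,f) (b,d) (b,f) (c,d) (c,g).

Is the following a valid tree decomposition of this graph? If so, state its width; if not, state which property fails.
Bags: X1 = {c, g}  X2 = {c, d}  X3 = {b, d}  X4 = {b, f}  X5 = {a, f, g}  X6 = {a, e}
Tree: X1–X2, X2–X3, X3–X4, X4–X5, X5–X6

No — bags containing vertex g are not connected in the tree.

A tree decomposition must satisfy three properties: every vertex lies in some bag; for every edge, both endpoints lie together in some bag; and for every vertex, the bags containing it form a connected subtree. Here bags containing vertex g are not connected in the tree, so the decomposition is invalid.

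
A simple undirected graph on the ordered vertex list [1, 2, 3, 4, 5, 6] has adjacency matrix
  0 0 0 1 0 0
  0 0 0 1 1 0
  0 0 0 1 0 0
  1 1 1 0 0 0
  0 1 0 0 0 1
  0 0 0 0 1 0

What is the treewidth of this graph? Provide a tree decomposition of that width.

Treewidth 1.
Bags: B1 = {1, 4}  B2 = {2, 4}  B3 = {2, 5}  B4 = {3, 4}  B5 = {5, 6}
Tree: B1–B2, B2–B3, B2–B4, B3–B5

The largest bag has 2 vertices, giving width 1; this decomposition certifies tw(G) ≤ 1. G has an edge, so its treewidth is at least 1. Combining the bounds, tw(G) = 1.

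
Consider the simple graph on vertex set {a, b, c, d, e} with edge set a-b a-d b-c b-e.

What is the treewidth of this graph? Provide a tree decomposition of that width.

Treewidth 1.
Bags: B1 = {b, e}  B2 = {b, c}  B3 = {a, b}  B4 = {a, d}
Tree: B1–B2, B2–B3, B3–B4

The largest bag has 2 vertices, giving width 1; this decomposition certifies tw(G) ≤ 1. G has an edge, so its treewidth is at least 1. Therefore the treewidth is 1.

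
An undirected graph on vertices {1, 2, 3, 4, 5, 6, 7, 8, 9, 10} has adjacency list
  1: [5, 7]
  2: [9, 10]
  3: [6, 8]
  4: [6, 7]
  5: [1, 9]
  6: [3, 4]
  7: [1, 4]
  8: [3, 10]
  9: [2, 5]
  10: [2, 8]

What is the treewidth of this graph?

2

A width-2 tree decomposition is:
Bags: B1 = {2, 9, 10}  B2 = {5, 9, 10}  B3 = {1, 5, 10}  B4 = {1, 7, 10}  B5 = {4, 7, 10}  B6 = {4, 6, 10}  B7 = {3, 6, 10}  B8 = {3, 8, 10}
Tree: B1–B2, B2–B3, B3–B4, B4–B5, B5–B6, B6–B7, B7–B8
Each bag holds 3 vertices, so the decomposition has width 2, which upper-bounds the treewidth. The edges 10–2–9–5–1–7–4–6–3–8–10 form a cycle, so G is not a tree and its treewidth is at least 2. Therefore the treewidth is 2.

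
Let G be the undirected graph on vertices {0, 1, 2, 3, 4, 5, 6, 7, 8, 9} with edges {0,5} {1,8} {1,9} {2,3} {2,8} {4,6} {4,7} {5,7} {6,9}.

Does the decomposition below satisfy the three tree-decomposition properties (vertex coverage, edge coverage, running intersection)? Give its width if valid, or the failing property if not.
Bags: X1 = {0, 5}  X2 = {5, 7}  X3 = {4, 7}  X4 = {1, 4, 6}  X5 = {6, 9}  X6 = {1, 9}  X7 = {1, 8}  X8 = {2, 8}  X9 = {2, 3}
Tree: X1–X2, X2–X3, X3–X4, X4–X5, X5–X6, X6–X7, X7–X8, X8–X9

No — bags containing vertex 1 are not connected in the tree.

A tree decomposition must satisfy three properties: every vertex lies in some bag; for every edge, both endpoints lie together in some bag; and for every vertex, the bags containing it form a connected subtree. Here bags containing vertex 1 are not connected in the tree, so the decomposition is invalid.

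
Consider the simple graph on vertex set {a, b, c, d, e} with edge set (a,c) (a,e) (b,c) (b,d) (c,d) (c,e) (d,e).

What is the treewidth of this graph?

2

A width-2 tree decomposition is:
Bags: B1 = {c, d, e}  B2 = {b, c, d}  B3 = {a, c, e}
Tree: B1–B2, B1–B3
Every bag has size at most 3, so the width is 3 − 1 = 2 and tw(G) ≤ 2. For the lower bound, the 3 vertices {c, d, e} are pairwise adjacent, and any tree decomposition puts a clique entirely inside one bag — forcing width ≥ 2. Therefore the treewidth is 2.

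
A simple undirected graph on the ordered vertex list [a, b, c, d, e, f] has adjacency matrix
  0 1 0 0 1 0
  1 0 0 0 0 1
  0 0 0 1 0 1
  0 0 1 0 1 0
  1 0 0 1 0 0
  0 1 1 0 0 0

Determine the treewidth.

A width-2 tree decomposition is:
Bags: B1 = {a, b, e}  B2 = {b, e, f}  B3 = {c, e, f}  B4 = {c, d, e}
Tree: B1–B2, B2–B3, B3–B4
The largest bag has 3 vertices, giving width 2; this decomposition certifies tw(G) ≤ 2. The edges e–a–b–f–c–d–e form a cycle, so G is not a tree and its treewidth is at least 2. Therefore the treewidth is 2.

2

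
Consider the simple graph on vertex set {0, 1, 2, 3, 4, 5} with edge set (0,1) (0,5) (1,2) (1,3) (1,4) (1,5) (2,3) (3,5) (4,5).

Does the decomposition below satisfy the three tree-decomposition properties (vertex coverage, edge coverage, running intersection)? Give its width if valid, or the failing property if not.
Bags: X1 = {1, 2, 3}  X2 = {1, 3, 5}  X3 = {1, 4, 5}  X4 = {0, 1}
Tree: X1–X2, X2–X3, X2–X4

No — edge (5,0) lies in no bag.

A tree decomposition must satisfy three properties: every vertex lies in some bag; for every edge, both endpoints lie together in some bag; and for every vertex, the bags containing it form a connected subtree. Here edge (5,0) lies in no bag, so the decomposition is invalid.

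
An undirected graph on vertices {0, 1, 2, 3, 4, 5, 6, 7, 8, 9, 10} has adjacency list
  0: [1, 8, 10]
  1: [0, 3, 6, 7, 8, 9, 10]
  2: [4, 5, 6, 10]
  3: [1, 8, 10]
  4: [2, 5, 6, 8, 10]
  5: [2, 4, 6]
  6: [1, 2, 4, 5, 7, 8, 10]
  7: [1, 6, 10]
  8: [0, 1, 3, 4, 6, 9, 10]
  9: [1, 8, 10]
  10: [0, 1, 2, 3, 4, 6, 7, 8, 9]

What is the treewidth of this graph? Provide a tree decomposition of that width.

Each bag holds 4 vertices, so the decomposition has width 3, which upper-bounds the treewidth. For the lower bound, the 4 vertices {0, 1, 8, 10} are pairwise adjacent, and any tree decomposition puts a clique entirely inside one bag — forcing width ≥ 3. Therefore the treewidth is 3.

Treewidth 3.
Bags: B1 = {1, 6, 8, 10}  B2 = {4, 6, 8, 10}  B3 = {1, 6, 7, 10}  B4 = {2, 4, 6, 10}  B5 = {1, 8, 9, 10}  B6 = {2, 4, 5, 6}  B7 = {1, 3, 8, 10}  B8 = {0, 1, 8, 10}
Tree: B1–B2, B1–B3, B2–B4, B1–B5, B4–B6, B5–B7, B5–B8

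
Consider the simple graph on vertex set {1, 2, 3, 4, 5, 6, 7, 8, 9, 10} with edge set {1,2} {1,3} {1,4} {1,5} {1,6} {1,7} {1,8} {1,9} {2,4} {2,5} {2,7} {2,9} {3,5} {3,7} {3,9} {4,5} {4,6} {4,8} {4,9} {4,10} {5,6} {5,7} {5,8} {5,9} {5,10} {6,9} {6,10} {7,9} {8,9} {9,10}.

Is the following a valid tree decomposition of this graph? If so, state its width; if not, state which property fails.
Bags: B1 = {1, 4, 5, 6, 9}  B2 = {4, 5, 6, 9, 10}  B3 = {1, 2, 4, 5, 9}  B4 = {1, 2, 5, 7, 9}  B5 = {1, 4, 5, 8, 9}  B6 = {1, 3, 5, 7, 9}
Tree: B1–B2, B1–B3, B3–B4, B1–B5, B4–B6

Vertex coverage: the bags together contain {1, 2, 3, 4, 5, 6, 7, 8, 9, 10}, the full vertex set. Edge coverage: each edge of G has both endpoints in at least one bag. Running intersection: for every vertex, the bags containing it form a connected subtree. All three properties hold, so this is a valid tree decomposition of width max|bag| − 1 = 4, and hence tw(G) ≤ 4.

Yes; width 4.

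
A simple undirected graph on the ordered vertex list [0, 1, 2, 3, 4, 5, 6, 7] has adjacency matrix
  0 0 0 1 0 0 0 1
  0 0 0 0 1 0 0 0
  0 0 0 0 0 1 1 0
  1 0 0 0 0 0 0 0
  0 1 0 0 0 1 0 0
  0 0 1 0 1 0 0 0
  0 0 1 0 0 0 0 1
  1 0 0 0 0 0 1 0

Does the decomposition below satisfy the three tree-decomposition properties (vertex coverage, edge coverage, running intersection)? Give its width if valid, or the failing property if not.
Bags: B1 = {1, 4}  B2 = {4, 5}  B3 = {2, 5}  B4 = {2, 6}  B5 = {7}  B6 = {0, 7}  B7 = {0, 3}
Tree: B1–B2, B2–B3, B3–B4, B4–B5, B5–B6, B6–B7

A tree decomposition must satisfy three properties: every vertex lies in some bag; for every edge, both endpoints lie together in some bag; and for every vertex, the bags containing it form a connected subtree. Here edge (6,7) lies in no bag, so the decomposition is invalid.

No — edge (6,7) lies in no bag.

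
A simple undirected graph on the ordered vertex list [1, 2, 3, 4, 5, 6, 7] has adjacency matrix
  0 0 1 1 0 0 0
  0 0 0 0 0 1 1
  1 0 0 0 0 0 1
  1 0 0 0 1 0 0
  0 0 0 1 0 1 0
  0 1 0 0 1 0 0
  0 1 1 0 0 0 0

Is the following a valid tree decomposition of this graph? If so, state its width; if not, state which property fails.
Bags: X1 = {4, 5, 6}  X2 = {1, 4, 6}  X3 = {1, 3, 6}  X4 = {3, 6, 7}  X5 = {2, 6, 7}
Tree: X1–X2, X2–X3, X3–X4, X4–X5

Yes; width 2.

Vertex coverage: the bags together contain {1, 2, 3, 4, 5, 6, 7}, the full vertex set. Edge coverage: each edge of G has both endpoints in at least one bag. Running intersection: for every vertex, the bags containing it form a connected subtree. All three properties hold, so this is a valid tree decomposition of width max|bag| − 1 = 2, and hence tw(G) ≤ 2.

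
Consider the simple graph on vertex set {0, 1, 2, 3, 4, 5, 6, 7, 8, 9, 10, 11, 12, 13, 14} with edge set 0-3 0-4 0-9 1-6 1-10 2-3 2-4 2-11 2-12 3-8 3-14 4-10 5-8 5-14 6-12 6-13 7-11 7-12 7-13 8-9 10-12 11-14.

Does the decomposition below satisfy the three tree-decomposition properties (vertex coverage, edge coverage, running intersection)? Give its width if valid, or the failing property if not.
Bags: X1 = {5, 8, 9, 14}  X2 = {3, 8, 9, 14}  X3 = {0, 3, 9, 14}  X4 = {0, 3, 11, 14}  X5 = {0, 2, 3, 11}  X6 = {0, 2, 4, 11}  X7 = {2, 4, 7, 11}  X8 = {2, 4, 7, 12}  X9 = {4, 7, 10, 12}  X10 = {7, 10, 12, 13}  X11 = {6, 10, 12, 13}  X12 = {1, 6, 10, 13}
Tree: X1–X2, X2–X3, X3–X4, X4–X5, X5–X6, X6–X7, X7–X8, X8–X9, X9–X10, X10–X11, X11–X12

Yes; width 3.

Checking the three conditions: (i) the bags cover all of {0, 1, 2, 3, 4, 5, 6, 7, 8, 9, 10, 11, 12, 13, 14}; (ii) for each edge, some bag contains both endpoints; (iii) the bags containing any fixed vertex form a subtree. All hold, so the decomposition is valid with width 4 − 1 = 3.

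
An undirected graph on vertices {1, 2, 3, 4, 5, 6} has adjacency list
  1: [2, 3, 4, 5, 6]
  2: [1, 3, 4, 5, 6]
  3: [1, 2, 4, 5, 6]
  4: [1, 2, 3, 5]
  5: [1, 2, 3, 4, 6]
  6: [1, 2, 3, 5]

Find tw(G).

4

A width-4 tree decomposition is:
Bags: B1 = {1, 2, 3, 4, 5}  B2 = {1, 2, 3, 5, 6}
Tree: B1–B2
The largest bag has 5 vertices, giving width 4; this decomposition certifies tw(G) ≤ 4. On the other hand G contains the 5-clique {1, 2, 3, 4, 5}. A clique must lie in a single bag of any decomposition, so no decomposition can have width below 4. Therefore the treewidth is 4.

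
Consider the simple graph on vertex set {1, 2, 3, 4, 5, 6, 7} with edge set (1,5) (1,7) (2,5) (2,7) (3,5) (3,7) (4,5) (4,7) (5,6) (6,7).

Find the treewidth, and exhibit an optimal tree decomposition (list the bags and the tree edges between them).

The largest bag has 3 vertices, giving width 2; this decomposition certifies tw(G) ≤ 2. The edges 7–3–5–1–7 form a cycle, so G is not a tree and its treewidth is at least 2. The upper and lower bounds meet at 2, so that is the treewidth.

Treewidth 2.
Bags: B1 = {3, 5, 7}  B2 = {1, 5, 7}  B3 = {5, 6, 7}  B4 = {4, 5, 7}  B5 = {2, 5, 7}
Tree: B1–B2, B2–B3, B3–B4, B4–B5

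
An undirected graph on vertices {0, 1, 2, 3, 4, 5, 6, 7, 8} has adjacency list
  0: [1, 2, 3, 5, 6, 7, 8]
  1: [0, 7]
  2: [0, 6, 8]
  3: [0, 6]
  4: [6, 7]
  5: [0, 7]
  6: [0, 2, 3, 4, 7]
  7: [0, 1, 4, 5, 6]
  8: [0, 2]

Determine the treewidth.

2

A width-2 tree decomposition is:
Bags: B1 = {0, 6, 7}  B2 = {0, 3, 6}  B3 = {0, 1, 7}  B4 = {0, 5, 7}  B5 = {4, 6, 7}  B6 = {0, 2, 6}  B7 = {0, 2, 8}
Tree: B1–B2, B1–B3, B1–B4, B1–B5, B1–B6, B6–B7
Every bag has size at most 3, so the width is 3 − 1 = 2 and tw(G) ≤ 2. Conversely, {0, 2, 8} is a clique of size 3, and the vertices of any clique must share a bag in every tree decomposition; so some bag has ≥ 3 vertices and tw(G) ≥ 2. The upper and lower bounds meet at 2, so that is the treewidth.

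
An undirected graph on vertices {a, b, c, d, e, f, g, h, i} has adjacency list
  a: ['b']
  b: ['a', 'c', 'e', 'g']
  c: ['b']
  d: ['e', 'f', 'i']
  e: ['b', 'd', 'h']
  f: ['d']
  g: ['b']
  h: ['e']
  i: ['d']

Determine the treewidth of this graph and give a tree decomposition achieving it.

Every bag has size at most 2, so the width is 2 − 1 = 1 and tw(G) ≤ 1. G has an edge, so its treewidth is at least 1. Hence tw(G) = 1 exactly.

Treewidth 1.
Bags: B1 = {b, e}  B2 = {d, e}  B3 = {b, c}  B4 = {b, g}  B5 = {a, b}  B6 = {d, f}  B7 = {d, i}  B8 = {e, h}
Tree: B1–B2, B1–B3, B1–B4, B3–B5, B2–B6, B2–B7, B2–B8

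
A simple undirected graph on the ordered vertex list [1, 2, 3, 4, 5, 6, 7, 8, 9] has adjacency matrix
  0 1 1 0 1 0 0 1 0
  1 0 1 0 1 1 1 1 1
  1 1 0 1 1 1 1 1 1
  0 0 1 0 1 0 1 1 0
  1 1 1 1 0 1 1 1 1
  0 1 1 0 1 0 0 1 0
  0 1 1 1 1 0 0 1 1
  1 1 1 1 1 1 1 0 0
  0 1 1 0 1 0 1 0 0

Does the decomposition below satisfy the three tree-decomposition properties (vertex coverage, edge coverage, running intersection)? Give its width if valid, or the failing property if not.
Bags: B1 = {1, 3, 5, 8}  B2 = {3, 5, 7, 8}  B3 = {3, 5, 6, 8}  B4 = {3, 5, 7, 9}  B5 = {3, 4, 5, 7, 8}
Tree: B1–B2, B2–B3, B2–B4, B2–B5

No — vertex 2 appears in no bag.

A tree decomposition must satisfy three properties: every vertex lies in some bag; for every edge, both endpoints lie together in some bag; and for every vertex, the bags containing it form a connected subtree. Here vertex 2 appears in no bag, so the decomposition is invalid.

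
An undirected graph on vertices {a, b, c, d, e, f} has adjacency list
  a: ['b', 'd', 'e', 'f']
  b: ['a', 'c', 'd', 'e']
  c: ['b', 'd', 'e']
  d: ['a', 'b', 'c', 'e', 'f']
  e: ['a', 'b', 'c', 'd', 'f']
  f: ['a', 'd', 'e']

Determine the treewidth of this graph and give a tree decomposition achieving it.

Treewidth 3.
One such decomposition:
Bags: B1 = {a, b, d, e}  B2 = {b, c, d, e}  B3 = {a, d, e, f}
Tree: B1–B2, B1–B3

Every bag has size at most 4, so the width is 4 − 1 = 3 and tw(G) ≤ 3. For the lower bound, the 4 vertices {b, c, d, e} are pairwise adjacent, and any tree decomposition puts a clique entirely inside one bag — forcing width ≥ 3. Therefore the treewidth is 3.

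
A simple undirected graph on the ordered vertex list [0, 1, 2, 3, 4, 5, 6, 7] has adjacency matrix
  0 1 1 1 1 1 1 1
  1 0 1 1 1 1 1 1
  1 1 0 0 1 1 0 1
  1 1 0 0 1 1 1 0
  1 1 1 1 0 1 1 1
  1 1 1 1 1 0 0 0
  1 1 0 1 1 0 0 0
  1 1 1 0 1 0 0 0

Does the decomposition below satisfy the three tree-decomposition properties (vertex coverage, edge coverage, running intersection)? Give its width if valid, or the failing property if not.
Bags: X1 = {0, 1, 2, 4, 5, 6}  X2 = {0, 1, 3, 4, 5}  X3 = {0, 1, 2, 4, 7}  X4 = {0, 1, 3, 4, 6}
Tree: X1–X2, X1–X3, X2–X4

No — bags containing vertex 6 are not connected in the tree.

A tree decomposition must satisfy three properties: every vertex lies in some bag; for every edge, both endpoints lie together in some bag; and for every vertex, the bags containing it form a connected subtree. Here bags containing vertex 6 are not connected in the tree, so the decomposition is invalid.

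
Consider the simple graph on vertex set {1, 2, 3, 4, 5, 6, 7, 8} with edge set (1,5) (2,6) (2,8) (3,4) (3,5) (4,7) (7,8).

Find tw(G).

A width-1 tree decomposition is:
Bags: B1 = {2, 6}  B2 = {2, 8}  B3 = {7, 8}  B4 = {4, 7}  B5 = {3, 4}  B6 = {3, 5}  B7 = {1, 5}
Tree: B1–B2, B2–B3, B3–B4, B4–B5, B5–B6, B6–B7
Each bag holds 2 vertices, so the decomposition has width 1, which upper-bounds the treewidth. Since G has at least one edge (e.g. 6–2), it is not an edgeless graph, so tw(G) ≥ 1. The upper and lower bounds meet at 1, so that is the treewidth.

1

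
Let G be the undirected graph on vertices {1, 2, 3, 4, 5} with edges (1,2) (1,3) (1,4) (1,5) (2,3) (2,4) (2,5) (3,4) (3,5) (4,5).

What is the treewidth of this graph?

A width-4 tree decomposition is:
Bags: B1 = {1, 2, 3, 4, 5}
Tree: (single bag)
With just one bag of size 5, the width is 5 − 1 = 4, so tw(G) ≤ 4. Conversely, {1, 2, 3, 4, 5} is a clique of size 5, and the vertices of any clique must share a bag in every tree decomposition; so some bag has ≥ 5 vertices and tw(G) ≥ 4. The upper and lower bounds meet at 4, so that is the treewidth.

4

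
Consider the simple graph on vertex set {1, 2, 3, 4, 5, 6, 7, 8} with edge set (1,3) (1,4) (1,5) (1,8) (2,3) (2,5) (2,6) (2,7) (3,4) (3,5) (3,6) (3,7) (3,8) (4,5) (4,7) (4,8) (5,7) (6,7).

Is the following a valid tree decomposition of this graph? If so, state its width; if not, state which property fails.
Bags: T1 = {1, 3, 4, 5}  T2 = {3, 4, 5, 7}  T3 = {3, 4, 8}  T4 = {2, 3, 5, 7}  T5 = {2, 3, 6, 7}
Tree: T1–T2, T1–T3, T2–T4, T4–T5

No — edge (1,8) lies in no bag.

A tree decomposition must satisfy three properties: every vertex lies in some bag; for every edge, both endpoints lie together in some bag; and for every vertex, the bags containing it form a connected subtree. Here edge (1,8) lies in no bag, so the decomposition is invalid.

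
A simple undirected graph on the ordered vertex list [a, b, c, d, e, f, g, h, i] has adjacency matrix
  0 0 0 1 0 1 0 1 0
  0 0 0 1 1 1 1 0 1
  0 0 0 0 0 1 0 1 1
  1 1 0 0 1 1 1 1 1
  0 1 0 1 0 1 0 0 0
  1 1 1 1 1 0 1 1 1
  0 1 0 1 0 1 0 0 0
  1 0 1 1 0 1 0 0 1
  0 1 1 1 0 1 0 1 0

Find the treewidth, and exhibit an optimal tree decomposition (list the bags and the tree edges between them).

Treewidth 3.
One optimal decomposition is:
Bags: B1 = {b, d, f, i}  B2 = {d, f, h, i}  B3 = {a, d, f, h}  B4 = {b, d, f, g}  B5 = {b, d, e, f}  B6 = {c, f, h, i}
Tree: B1–B2, B2–B3, B1–B4, B4–B5, B2–B6

The largest bag has 4 vertices, giving width 3; this decomposition certifies tw(G) ≤ 3. On the other hand G contains the 4-clique {a, d, f, h}. A clique must lie in a single bag of any decomposition, so no decomposition can have width below 3. Hence tw(G) = 3 exactly.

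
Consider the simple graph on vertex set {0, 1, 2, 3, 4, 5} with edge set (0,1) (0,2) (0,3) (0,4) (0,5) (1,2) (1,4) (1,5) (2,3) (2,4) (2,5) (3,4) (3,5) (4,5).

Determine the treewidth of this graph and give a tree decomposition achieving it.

Treewidth 4.
One such decomposition:
Bags: B1 = {0, 1, 2, 4, 5}  B2 = {0, 2, 3, 4, 5}
Tree: B1–B2

Every bag has size at most 5, so the width is 5 − 1 = 4 and tw(G) ≤ 4. On the other hand G contains the 5-clique {0, 1, 2, 4, 5}. A clique must lie in a single bag of any decomposition, so no decomposition can have width below 4. Hence tw(G) = 4 exactly.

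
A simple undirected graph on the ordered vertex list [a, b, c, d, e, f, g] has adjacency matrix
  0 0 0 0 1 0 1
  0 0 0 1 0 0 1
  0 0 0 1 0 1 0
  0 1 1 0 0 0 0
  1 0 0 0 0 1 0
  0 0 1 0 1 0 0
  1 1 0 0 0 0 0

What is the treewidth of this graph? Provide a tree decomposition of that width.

Every bag has size at most 3, so the width is 3 − 1 = 2 and tw(G) ≤ 2. Since e–a–g–b–d–c–f–e is a cycle in G, G is not acyclic. Forests are exactly the graphs of treewidth ≤ 1, so tw(G) ≥ 2. Combining the bounds, tw(G) = 2.

Treewidth 2.
One optimal decomposition is:
Bags: B1 = {a, e, g}  B2 = {b, e, g}  B3 = {b, d, e}  B4 = {c, d, e}  B5 = {c, e, f}
Tree: B1–B2, B2–B3, B3–B4, B4–B5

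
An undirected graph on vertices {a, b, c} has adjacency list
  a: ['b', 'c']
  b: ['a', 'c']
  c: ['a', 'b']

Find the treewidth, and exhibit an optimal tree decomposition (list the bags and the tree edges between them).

With just one bag of size 3, the width is 3 − 1 = 2, so tw(G) ≤ 2. For the lower bound, the 3 vertices {a, b, c} are pairwise adjacent, and any tree decomposition puts a clique entirely inside one bag — forcing width ≥ 2. Therefore the treewidth is 2.

Treewidth 2.
One optimal decomposition is:
Bags: B1 = {a, b, c}
Tree: (single bag)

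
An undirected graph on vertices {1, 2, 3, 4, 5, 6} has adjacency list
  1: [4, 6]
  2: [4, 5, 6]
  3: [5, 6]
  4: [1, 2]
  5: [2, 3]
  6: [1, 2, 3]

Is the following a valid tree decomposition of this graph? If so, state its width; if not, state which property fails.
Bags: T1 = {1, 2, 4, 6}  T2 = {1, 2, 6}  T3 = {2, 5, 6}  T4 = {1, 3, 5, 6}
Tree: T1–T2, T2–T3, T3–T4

No — bags containing vertex 1 are not connected in the tree.

A tree decomposition must satisfy three properties: every vertex lies in some bag; for every edge, both endpoints lie together in some bag; and for every vertex, the bags containing it form a connected subtree. Here bags containing vertex 1 are not connected in the tree, so the decomposition is invalid.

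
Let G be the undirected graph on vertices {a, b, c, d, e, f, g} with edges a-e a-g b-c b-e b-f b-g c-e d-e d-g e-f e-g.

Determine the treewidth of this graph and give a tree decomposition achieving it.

Every bag has size at most 3, so the width is 3 − 1 = 2 and tw(G) ≤ 2. Conversely, {d, e, g} is a clique of size 3, and the vertices of any clique must share a bag in every tree decomposition; so some bag has ≥ 3 vertices and tw(G) ≥ 2. The upper and lower bounds meet at 2, so that is the treewidth.

Treewidth 2.
Bags: B1 = {b, e, f}  B2 = {b, e, g}  B3 = {a, e, g}  B4 = {b, c, e}  B5 = {d, e, g}
Tree: B1–B2, B2–B3, B2–B4, B2–B5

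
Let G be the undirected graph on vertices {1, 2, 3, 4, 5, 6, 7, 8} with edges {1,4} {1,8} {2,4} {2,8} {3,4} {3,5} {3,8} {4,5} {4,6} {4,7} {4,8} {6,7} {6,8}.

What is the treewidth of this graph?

A width-2 tree decomposition is:
Bags: B1 = {1, 4, 8}  B2 = {3, 4, 8}  B3 = {2, 4, 8}  B4 = {4, 6, 8}  B5 = {3, 4, 5}  B6 = {4, 6, 7}
Tree: B1–B2, B2–B3, B3–B4, B2–B5, B4–B6
Each bag holds 3 vertices, so the decomposition has width 2, which upper-bounds the treewidth. For the lower bound, the 3 vertices {1, 4, 8} are pairwise adjacent, and any tree decomposition puts a clique entirely inside one bag — forcing width ≥ 2. Hence tw(G) = 2 exactly.

2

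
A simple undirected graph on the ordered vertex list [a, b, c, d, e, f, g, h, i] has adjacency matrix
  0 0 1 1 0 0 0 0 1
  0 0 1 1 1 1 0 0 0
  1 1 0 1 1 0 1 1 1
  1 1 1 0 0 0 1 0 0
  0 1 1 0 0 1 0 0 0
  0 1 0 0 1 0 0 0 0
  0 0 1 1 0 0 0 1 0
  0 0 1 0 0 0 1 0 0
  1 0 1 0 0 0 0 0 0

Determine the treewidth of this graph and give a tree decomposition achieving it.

Every bag has size at most 3, so the width is 3 − 1 = 2 and tw(G) ≤ 2. Conversely, {c, d, g} is a clique of size 3, and the vertices of any clique must share a bag in every tree decomposition; so some bag has ≥ 3 vertices and tw(G) ≥ 2. Combining the bounds, tw(G) = 2.

Treewidth 2.
One optimal decomposition is:
Bags: B1 = {b, c, d}  B2 = {c, d, g}  B3 = {a, c, d}  B4 = {a, c, i}  B5 = {c, g, h}  B6 = {b, c, e}  B7 = {b, e, f}
Tree: B1–B2, B2–B3, B3–B4, B2–B5, B1–B6, B6–B7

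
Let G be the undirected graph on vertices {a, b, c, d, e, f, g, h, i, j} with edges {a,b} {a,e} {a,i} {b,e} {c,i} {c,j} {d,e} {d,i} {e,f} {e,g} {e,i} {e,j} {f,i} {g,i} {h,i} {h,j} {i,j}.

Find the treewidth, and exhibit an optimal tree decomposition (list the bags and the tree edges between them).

Treewidth 2.
One optimal decomposition is:
Bags: B1 = {e, i, j}  B2 = {e, g, i}  B3 = {c, i, j}  B4 = {e, f, i}  B5 = {a, e, i}  B6 = {d, e, i}  B7 = {h, i, j}  B8 = {a, b, e}
Tree: B1–B2, B1–B3, B2–B4, B2–B5, B4–B6, B3–B7, B5–B8

Every bag has size at most 3, so the width is 3 − 1 = 2 and tw(G) ≤ 2. Conversely, {a, b, e} is a clique of size 3, and the vertices of any clique must share a bag in every tree decomposition; so some bag has ≥ 3 vertices and tw(G) ≥ 2. Hence tw(G) = 2 exactly.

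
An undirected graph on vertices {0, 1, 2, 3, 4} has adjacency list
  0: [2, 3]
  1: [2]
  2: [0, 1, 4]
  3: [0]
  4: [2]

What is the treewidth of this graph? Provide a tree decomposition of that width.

Treewidth 1.
One optimal decomposition is:
Bags: B1 = {2, 4}  B2 = {1, 2}  B3 = {0, 2}  B4 = {0, 3}
Tree: B1–B2, B2–B3, B3–B4

The largest bag has 2 vertices, giving width 1; this decomposition certifies tw(G) ≤ 1. G has an edge, so its treewidth is at least 1. Combining the bounds, tw(G) = 1.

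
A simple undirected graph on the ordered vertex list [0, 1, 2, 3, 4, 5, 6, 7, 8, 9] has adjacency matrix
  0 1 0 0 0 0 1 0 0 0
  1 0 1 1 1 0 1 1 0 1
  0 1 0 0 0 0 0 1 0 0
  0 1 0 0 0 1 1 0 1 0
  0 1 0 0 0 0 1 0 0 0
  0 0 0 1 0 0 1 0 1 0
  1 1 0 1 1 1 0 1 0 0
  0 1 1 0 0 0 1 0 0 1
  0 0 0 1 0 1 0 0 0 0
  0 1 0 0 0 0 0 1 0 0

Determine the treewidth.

A width-2 tree decomposition is:
Bags: B1 = {1, 6, 7}  B2 = {1, 7, 9}  B3 = {1, 2, 7}  B4 = {1, 3, 6}  B5 = {3, 5, 6}  B6 = {0, 1, 6}  B7 = {3, 5, 8}  B8 = {1, 4, 6}
Tree: B1–B2, B2–B3, B1–B4, B4–B5, B1–B6, B5–B7, B6–B8
Every bag has size at most 3, so the width is 3 − 1 = 2 and tw(G) ≤ 2. Conversely, {3, 5, 8} is a clique of size 3, and the vertices of any clique must share a bag in every tree decomposition; so some bag has ≥ 3 vertices and tw(G) ≥ 2. Combining the bounds, tw(G) = 2.

2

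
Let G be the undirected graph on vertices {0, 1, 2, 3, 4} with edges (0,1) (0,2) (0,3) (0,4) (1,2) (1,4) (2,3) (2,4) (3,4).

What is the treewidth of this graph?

3

A width-3 tree decomposition is:
Bags: B1 = {0, 2, 3, 4}  B2 = {0, 1, 2, 4}
Tree: B1–B2
The largest bag has 4 vertices, giving width 3; this decomposition certifies tw(G) ≤ 3. On the other hand G contains the 4-clique {0, 1, 2, 4}. A clique must lie in a single bag of any decomposition, so no decomposition can have width below 3. Hence tw(G) = 3 exactly.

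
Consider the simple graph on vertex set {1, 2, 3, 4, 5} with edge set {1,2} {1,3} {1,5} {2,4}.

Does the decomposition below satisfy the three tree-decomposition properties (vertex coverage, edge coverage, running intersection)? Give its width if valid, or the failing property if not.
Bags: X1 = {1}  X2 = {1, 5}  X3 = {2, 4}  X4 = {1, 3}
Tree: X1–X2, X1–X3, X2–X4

A tree decomposition must satisfy three properties: every vertex lies in some bag; for every edge, both endpoints lie together in some bag; and for every vertex, the bags containing it form a connected subtree. Here edge (2,1) lies in no bag, so the decomposition is invalid.

No — edge (2,1) lies in no bag.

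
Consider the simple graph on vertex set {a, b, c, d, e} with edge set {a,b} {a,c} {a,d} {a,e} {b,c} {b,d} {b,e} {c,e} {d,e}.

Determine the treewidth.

A width-3 tree decomposition is:
Bags: B1 = {a, b, d, e}  B2 = {a, b, c, e}
Tree: B1–B2
The largest bag has 4 vertices, giving width 3; this decomposition certifies tw(G) ≤ 3. On the other hand G contains the 4-clique {a, b, d, e}. A clique must lie in a single bag of any decomposition, so no decomposition can have width below 3. Combining the bounds, tw(G) = 3.

3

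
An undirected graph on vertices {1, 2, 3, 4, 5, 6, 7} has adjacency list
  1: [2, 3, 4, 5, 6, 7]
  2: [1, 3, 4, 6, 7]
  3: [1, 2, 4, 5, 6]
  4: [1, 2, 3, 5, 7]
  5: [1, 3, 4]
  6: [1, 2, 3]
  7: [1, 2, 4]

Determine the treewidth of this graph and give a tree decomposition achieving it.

Treewidth 3.
One such decomposition:
Bags: B1 = {1, 2, 4, 7}  B2 = {1, 2, 3, 4}  B3 = {1, 2, 3, 6}  B4 = {1, 3, 4, 5}
Tree: B1–B2, B2–B3, B2–B4

The largest bag has 4 vertices, giving width 3; this decomposition certifies tw(G) ≤ 3. For the lower bound, the 4 vertices {1, 2, 3, 4} are pairwise adjacent, and any tree decomposition puts a clique entirely inside one bag — forcing width ≥ 3. The upper and lower bounds meet at 3, so that is the treewidth.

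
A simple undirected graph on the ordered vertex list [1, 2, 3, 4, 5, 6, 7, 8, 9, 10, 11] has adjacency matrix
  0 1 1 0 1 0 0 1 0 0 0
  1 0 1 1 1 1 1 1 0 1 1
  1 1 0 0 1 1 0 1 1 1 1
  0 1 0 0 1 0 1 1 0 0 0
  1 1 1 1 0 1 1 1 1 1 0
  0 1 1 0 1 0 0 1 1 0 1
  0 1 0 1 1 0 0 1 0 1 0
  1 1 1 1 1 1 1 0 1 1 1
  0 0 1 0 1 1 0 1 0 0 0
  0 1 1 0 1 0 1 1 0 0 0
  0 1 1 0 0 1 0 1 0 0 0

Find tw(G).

A width-4 tree decomposition is:
Bags: B1 = {2, 3, 5, 8, 10}  B2 = {1, 2, 3, 5, 8}  B3 = {2, 3, 5, 6, 8}  B4 = {2, 3, 6, 8, 11}  B5 = {2, 5, 7, 8, 10}  B6 = {2, 4, 5, 7, 8}  B7 = {3, 5, 6, 8, 9}
Tree: B1–B2, B1–B3, B3–B4, B1–B5, B5–B6, B3–B7
The largest bag has 5 vertices, giving width 4; this decomposition certifies tw(G) ≤ 4. For the lower bound, the 5 vertices {3, 5, 6, 8, 9} are pairwise adjacent, and any tree decomposition puts a clique entirely inside one bag — forcing width ≥ 4. Combining the bounds, tw(G) = 4.

4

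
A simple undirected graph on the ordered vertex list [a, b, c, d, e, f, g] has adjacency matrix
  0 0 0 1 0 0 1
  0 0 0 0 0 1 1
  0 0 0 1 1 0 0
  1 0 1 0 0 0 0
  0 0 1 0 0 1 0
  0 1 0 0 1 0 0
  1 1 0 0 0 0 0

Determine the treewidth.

2

A width-2 tree decomposition is:
Bags: B1 = {c, e, f}  B2 = {c, d, f}  B3 = {a, d, f}  B4 = {a, f, g}  B5 = {b, f, g}
Tree: B1–B2, B2–B3, B3–B4, B4–B5
Every bag has size at most 3, so the width is 3 − 1 = 2 and tw(G) ≤ 2. Since f–e–c–d–a–g–b–f is a cycle in G, G is not acyclic. Forests are exactly the graphs of treewidth ≤ 1, so tw(G) ≥ 2. The upper and lower bounds meet at 2, so that is the treewidth.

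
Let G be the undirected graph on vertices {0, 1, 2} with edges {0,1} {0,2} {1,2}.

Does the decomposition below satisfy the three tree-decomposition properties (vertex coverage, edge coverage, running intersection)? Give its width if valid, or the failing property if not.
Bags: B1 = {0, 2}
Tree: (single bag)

No — vertex 1 appears in no bag.

A tree decomposition must satisfy three properties: every vertex lies in some bag; for every edge, both endpoints lie together in some bag; and for every vertex, the bags containing it form a connected subtree. Here vertex 1 appears in no bag, so the decomposition is invalid.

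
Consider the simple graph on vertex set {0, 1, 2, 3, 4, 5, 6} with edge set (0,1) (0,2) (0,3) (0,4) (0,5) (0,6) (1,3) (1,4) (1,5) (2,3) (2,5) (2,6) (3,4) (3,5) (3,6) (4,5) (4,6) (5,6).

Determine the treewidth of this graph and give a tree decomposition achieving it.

Treewidth 4.
Bags: B1 = {0, 1, 3, 4, 5}  B2 = {0, 3, 4, 5, 6}  B3 = {0, 2, 3, 5, 6}
Tree: B1–B2, B2–B3

The largest bag has 5 vertices, giving width 4; this decomposition certifies tw(G) ≤ 4. For the lower bound, the 5 vertices {0, 2, 3, 5, 6} are pairwise adjacent, and any tree decomposition puts a clique entirely inside one bag — forcing width ≥ 4. Therefore the treewidth is 4.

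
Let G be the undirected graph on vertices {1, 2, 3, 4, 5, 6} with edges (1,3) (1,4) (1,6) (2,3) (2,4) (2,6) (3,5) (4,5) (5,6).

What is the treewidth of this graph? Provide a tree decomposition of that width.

Each bag holds 4 vertices, so the decomposition has width 3, which upper-bounds the treewidth. For the lower bound: the 4 vertex sets {2,6}, {1,3}, {4}, {5} are disjoint, each induces a connected subgraph, and every pair is joined by at least one edge of G. Contracting each set to a single vertex therefore yields K_{4} as a minor, and since treewidth is minor-monotone, tw(G) ≥ tw(K_{4}) = 3. Hence tw(G) = 3 exactly.

Treewidth 3.
Bags: B1 = {2, 3, 4, 6}  B2 = {1, 3, 4, 6}  B3 = {3, 4, 5, 6}
Tree: B1–B2, B2–B3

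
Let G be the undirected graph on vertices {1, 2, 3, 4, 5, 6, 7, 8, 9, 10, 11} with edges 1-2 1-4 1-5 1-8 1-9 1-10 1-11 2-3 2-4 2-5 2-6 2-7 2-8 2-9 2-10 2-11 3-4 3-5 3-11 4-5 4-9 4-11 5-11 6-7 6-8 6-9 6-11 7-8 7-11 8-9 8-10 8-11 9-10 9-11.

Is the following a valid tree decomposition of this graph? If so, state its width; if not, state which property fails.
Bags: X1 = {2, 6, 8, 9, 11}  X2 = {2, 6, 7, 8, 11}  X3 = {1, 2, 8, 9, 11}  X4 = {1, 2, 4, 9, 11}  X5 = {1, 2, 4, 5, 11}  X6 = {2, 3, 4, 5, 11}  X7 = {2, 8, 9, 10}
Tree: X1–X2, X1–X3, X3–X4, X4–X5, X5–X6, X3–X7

No — edge (1,10) lies in no bag.

A tree decomposition must satisfy three properties: every vertex lies in some bag; for every edge, both endpoints lie together in some bag; and for every vertex, the bags containing it form a connected subtree. Here edge (1,10) lies in no bag, so the decomposition is invalid.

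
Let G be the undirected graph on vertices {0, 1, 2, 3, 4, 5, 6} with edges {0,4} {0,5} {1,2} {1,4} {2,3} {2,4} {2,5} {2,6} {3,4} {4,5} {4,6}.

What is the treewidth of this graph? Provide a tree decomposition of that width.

Treewidth 2.
One optimal decomposition is:
Bags: B1 = {2, 4, 5}  B2 = {2, 4, 6}  B3 = {0, 4, 5}  B4 = {1, 2, 4}  B5 = {2, 3, 4}
Tree: B1–B2, B1–B3, B2–B4, B2–B5

Each bag holds 3 vertices, so the decomposition has width 2, which upper-bounds the treewidth. For the lower bound, the 3 vertices {0, 4, 5} are pairwise adjacent, and any tree decomposition puts a clique entirely inside one bag — forcing width ≥ 2. Therefore the treewidth is 2.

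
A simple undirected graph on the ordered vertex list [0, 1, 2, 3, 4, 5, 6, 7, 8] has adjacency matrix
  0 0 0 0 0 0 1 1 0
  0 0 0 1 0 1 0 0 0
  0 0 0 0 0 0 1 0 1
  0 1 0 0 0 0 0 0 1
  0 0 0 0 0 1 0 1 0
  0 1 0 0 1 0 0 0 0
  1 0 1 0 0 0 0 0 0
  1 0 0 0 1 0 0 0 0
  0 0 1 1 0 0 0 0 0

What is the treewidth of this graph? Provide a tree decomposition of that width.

Treewidth 2.
One such decomposition:
Bags: B1 = {1, 3, 8}  B2 = {1, 2, 8}  B3 = {1, 2, 6}  B4 = {0, 1, 6}  B5 = {0, 1, 7}  B6 = {1, 4, 7}  B7 = {1, 4, 5}
Tree: B1–B2, B2–B3, B3–B4, B4–B5, B5–B6, B6–B7

Each bag holds 3 vertices, so the decomposition has width 2, which upper-bounds the treewidth. Since 1–3–8–2–6–0–7–4–5–1 is a cycle in G, G is not acyclic. Forests are exactly the graphs of treewidth ≤ 1, so tw(G) ≥ 2. The upper and lower bounds meet at 2, so that is the treewidth.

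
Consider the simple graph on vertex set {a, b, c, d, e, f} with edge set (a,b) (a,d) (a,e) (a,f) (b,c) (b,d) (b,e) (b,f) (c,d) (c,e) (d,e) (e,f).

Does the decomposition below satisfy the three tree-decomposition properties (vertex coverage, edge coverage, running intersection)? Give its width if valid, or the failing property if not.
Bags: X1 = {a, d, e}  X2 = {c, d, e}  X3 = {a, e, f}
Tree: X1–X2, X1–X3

A tree decomposition must satisfy three properties: every vertex lies in some bag; for every edge, both endpoints lie together in some bag; and for every vertex, the bags containing it form a connected subtree. Here vertex b appears in no bag, so the decomposition is invalid.

No — vertex b appears in no bag.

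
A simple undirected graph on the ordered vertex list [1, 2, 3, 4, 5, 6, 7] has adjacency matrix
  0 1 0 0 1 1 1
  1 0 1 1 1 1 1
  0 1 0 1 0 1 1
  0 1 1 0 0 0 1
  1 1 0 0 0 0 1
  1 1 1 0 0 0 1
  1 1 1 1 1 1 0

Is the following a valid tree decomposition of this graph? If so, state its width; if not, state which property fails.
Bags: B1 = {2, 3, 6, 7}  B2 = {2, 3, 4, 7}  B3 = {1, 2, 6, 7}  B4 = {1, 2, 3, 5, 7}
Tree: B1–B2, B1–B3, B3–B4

A tree decomposition must satisfy three properties: every vertex lies in some bag; for every edge, both endpoints lie together in some bag; and for every vertex, the bags containing it form a connected subtree. Here bags containing vertex 3 are not connected in the tree, so the decomposition is invalid.

No — bags containing vertex 3 are not connected in the tree.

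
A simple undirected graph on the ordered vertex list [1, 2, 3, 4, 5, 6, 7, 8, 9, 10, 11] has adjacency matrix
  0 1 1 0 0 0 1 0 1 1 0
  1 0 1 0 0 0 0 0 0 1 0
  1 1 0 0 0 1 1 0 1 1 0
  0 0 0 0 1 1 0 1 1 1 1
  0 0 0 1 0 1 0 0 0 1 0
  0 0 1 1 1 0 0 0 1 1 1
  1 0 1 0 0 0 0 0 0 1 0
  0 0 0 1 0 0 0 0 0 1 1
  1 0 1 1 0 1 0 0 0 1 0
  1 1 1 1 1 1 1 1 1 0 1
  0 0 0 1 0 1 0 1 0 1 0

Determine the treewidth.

A width-3 tree decomposition is:
Bags: B1 = {4, 5, 6, 10}  B2 = {4, 6, 9, 10}  B3 = {4, 6, 10, 11}  B4 = {3, 6, 9, 10}  B5 = {1, 3, 9, 10}  B6 = {4, 8, 10, 11}  B7 = {1, 2, 3, 10}  B8 = {1, 3, 7, 10}
Tree: B1–B2, B2–B3, B2–B4, B4–B5, B3–B6, B5–B7, B7–B8
Each bag holds 4 vertices, so the decomposition has width 3, which upper-bounds the treewidth. For the lower bound, the 4 vertices {1, 3, 9, 10} are pairwise adjacent, and any tree decomposition puts a clique entirely inside one bag — forcing width ≥ 3. The upper and lower bounds meet at 3, so that is the treewidth.

3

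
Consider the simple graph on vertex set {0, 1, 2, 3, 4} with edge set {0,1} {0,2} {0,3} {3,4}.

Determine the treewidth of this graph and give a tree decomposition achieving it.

Treewidth 1.
Bags: B1 = {3, 4}  B2 = {0, 3}  B3 = {0, 1}  B4 = {0, 2}
Tree: B1–B2, B2–B3, B2–B4

Each bag holds 2 vertices, so the decomposition has width 1, which upper-bounds the treewidth. Any graph with an edge has treewidth ≥ 1, and G has the edge 4–3. Combining the bounds, tw(G) = 1.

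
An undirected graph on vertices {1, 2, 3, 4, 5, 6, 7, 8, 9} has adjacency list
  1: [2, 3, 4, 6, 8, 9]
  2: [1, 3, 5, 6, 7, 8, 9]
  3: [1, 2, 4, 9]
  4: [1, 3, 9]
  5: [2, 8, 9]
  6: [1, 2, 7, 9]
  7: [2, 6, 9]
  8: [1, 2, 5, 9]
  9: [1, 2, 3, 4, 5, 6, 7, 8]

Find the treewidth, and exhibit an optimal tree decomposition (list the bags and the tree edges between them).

Treewidth 3.
One such decomposition:
Bags: B1 = {1, 2, 3, 9}  B2 = {1, 2, 6, 9}  B3 = {1, 3, 4, 9}  B4 = {2, 6, 7, 9}  B5 = {1, 2, 8, 9}  B6 = {2, 5, 8, 9}
Tree: B1–B2, B1–B3, B2–B4, B1–B5, B5–B6

The largest bag has 4 vertices, giving width 3; this decomposition certifies tw(G) ≤ 3. On the other hand G contains the 4-clique {1, 2, 8, 9}. A clique must lie in a single bag of any decomposition, so no decomposition can have width below 3. Therefore the treewidth is 3.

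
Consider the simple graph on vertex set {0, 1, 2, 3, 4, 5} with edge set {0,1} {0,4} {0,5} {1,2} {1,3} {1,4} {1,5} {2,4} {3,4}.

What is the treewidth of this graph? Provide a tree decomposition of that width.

The largest bag has 3 vertices, giving width 2; this decomposition certifies tw(G) ≤ 2. Conversely, {0, 1, 4} is a clique of size 3, and the vertices of any clique must share a bag in every tree decomposition; so some bag has ≥ 3 vertices and tw(G) ≥ 2. Combining the bounds, tw(G) = 2.

Treewidth 2.
One such decomposition:
Bags: B1 = {1, 3, 4}  B2 = {0, 1, 4}  B3 = {0, 1, 5}  B4 = {1, 2, 4}
Tree: B1–B2, B2–B3, B1–B4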